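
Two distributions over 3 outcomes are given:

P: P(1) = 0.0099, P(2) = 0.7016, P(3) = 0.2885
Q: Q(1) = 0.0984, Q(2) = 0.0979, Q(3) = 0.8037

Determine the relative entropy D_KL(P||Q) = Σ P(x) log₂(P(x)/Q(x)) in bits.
1.5342 bits

D_KL(P||Q) = Σ P(x) log₂(P(x)/Q(x))

Computing term by term:
  P(1)·log₂(P(1)/Q(1)) = 0.0099·log₂(0.0099/0.0984) = -0.03280
  P(2)·log₂(P(2)/Q(2)) = 0.7016·log₂(0.7016/0.0979) = 1.99343
  P(3)·log₂(P(3)/Q(3)) = 0.2885·log₂(0.2885/0.8037) = -0.42643

D_KL(P||Q) = -0.03280 + 1.99343 - 0.42643 = 1.53420 ≈ 1.5342 bits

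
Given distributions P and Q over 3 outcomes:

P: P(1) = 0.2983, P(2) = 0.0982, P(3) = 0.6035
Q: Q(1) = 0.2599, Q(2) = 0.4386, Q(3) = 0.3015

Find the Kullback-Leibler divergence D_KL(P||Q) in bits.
0.4515 bits

D_KL(P||Q) = Σ P(x) log₂(P(x)/Q(x))

Computing term by term:
  P(1)·log₂(P(1)/Q(1)) = 0.2983·log₂(0.2983/0.2599) = 0.05930
  P(2)·log₂(P(2)/Q(2)) = 0.0982·log₂(0.0982/0.4386) = -0.21202
  P(3)·log₂(P(3)/Q(3)) = 0.6035·log₂(0.6035/0.3015) = 0.60422

D_KL(P||Q) = 0.05930 - 0.21202 + 0.60422 = 0.45150 ≈ 0.4515 bits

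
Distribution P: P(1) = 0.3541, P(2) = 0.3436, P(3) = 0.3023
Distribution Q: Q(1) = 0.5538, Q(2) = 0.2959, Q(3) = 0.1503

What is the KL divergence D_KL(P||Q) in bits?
0.1504 bits

D_KL(P||Q) = Σ P(x) log₂(P(x)/Q(x))

Computing term by term:
  P(1)·log₂(P(1)/Q(1)) = 0.3541·log₂(0.3541/0.5538) = -0.22847
  P(2)·log₂(P(2)/Q(2)) = 0.3436·log₂(0.3436/0.2959) = 0.07409
  P(3)·log₂(P(3)/Q(3)) = 0.3023·log₂(0.3023/0.1503) = 0.30476

D_KL(P||Q) = -0.22847 + 0.07409 + 0.30476 = 0.15038 ≈ 0.1504 bits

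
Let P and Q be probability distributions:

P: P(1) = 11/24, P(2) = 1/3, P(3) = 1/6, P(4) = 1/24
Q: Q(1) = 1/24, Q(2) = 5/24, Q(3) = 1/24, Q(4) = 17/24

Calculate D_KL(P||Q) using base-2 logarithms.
1.9746 bits

D_KL(P||Q) = Σ P(x) log₂(P(x)/Q(x))

Computing term by term:
  P(1)·log₂(P(1)/Q(1)) = (11/24)·log₂((11/24)/(1/24)) = 1.58557
  P(2)·log₂(P(2)/Q(2)) = (1/3)·log₂((1/3)/(5/24)) = 0.22602
  P(3)·log₂(P(3)/Q(3)) = (1/6)·log₂((1/6)/(1/24)) = 0.33333
  P(4)·log₂(P(4)/Q(4)) = (1/24)·log₂((1/24)/(17/24)) = -0.17031

D_KL(P||Q) = 1.58557 + 0.22602 + 0.33333 - 0.17031 = 1.97461 ≈ 1.9746 bits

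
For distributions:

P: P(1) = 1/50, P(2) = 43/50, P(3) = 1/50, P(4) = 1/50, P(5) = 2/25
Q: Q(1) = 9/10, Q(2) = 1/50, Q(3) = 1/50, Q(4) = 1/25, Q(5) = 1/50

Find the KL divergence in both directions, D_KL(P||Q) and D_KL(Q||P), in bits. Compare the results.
D_KL(P||Q) = 4.6968 bits, D_KL(Q||P) = 4.8341 bits. D_KL(Q||P) is larger than D_KL(P||Q) by 0.1373 bits; the two directions differ.

D_KL(P||Q) = Σ P(x) log₂(P(x)/Q(x))

Computing term by term:
  P(1)·log₂(P(1)/Q(1)) = (1/50)·log₂((1/50)/(9/10)) = -0.10984
  P(2)·log₂(P(2)/Q(2)) = (43/50)·log₂((43/50)/(1/50)) = 4.66659
  P(3)·log₂(P(3)/Q(3)) = (1/50)·log₂((1/50)/(1/50)) = 0.00000
  P(4)·log₂(P(4)/Q(4)) = (1/50)·log₂((1/50)/(1/25)) = -0.02000
  P(5)·log₂(P(5)/Q(5)) = (2/25)·log₂((2/25)/(1/50)) = 0.16000

D_KL(P||Q) = -0.10984 + 4.66659 + 0.00000 - 0.02000 + 0.16000 = 4.69675 ≈ 4.6968 bits

D_KL(Q||P) = Σ Q(x) log₂(Q(x)/P(x))

Computing term by term:
  Q(1)·log₂(Q(1)/P(1)) = (9/10)·log₂((9/10)/(1/50)) = 4.94267
  Q(2)·log₂(Q(2)/P(2)) = (1/50)·log₂((1/50)/(43/50)) = -0.10853
  Q(3)·log₂(Q(3)/P(3)) = (1/50)·log₂((1/50)/(1/50)) = 0.00000
  Q(4)·log₂(Q(4)/P(4)) = (1/25)·log₂((1/25)/(1/50)) = 0.04000
  Q(5)·log₂(Q(5)/P(5)) = (1/50)·log₂((1/50)/(2/25)) = -0.04000

D_KL(Q||P) = 4.94267 - 0.10853 + 0.00000 + 0.04000 - 0.04000 = 4.83414 ≈ 4.8341 bits

These are NOT equal (difference: 0.1373 bits). KL divergence is asymmetric: D_KL(P||Q) ≠ D_KL(Q||P) in general.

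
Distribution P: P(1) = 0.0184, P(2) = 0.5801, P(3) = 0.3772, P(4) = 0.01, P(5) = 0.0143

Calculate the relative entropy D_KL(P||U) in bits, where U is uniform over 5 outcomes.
1.0755 bits

U(i) = 1/5 for all i

D_KL(P||U) = Σ P(x) log₂(P(x) / (1/5))
           = Σ P(x) log₂(P(x)) + log₂(5)
           = log₂(5) - H(P)

H(P) = -Σ P(x) log₂(P(x)):
  -P(1)·log₂(P(1)) = -(0.0184)·log₂(0.0184) = 0.10606
  -P(2)·log₂(P(2)) = -(0.5801)·log₂(0.5801) = 0.45574
  -P(3)·log₂(P(3)) = -(0.3772)·log₂(0.3772) = 0.53057
  -P(4)·log₂(P(4)) = -(0.01)·log₂(0.01) = 0.06644
  -P(5)·log₂(P(5)) = -(0.0143)·log₂(0.0143) = 0.08763
H(P) = 0.10606 + 0.45574 + 0.53057 + 0.06644 + 0.08763 = 1.24644 bits

log₂(5) = 2.32193 bits

D_KL(P||U) = 2.32193 - 1.24644 = 1.07549 ≈ 1.0755 bits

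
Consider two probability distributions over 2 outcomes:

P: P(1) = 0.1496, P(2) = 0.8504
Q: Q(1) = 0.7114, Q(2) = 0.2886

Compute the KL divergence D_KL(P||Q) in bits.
0.9893 bits

D_KL(P||Q) = Σ P(x) log₂(P(x)/Q(x))

Computing term by term:
  P(1)·log₂(P(1)/Q(1)) = 0.1496·log₂(0.1496/0.7114) = -0.33653
  P(2)·log₂(P(2)/Q(2)) = 0.8504·log₂(0.8504/0.2886) = 1.32583

D_KL(P||Q) = -0.33653 + 1.32583 = 0.98930 ≈ 0.9893 bits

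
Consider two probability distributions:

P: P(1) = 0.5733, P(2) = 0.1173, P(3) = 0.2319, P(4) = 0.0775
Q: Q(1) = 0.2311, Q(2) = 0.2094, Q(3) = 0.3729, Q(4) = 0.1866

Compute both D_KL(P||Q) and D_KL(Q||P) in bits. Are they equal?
D_KL(P||Q) = 0.3962 bits, D_KL(Q||P) = 0.3642 bits. No, they are not equal.

D_KL(P||Q) = Σ P(x) log₂(P(x)/Q(x))

Computing term by term:
  P(1)·log₂(P(1)/Q(1)) = 0.5733·log₂(0.5733/0.2311) = 0.75147
  P(2)·log₂(P(2)/Q(2)) = 0.1173·log₂(0.1173/0.2094) = -0.09807
  P(3)·log₂(P(3)/Q(3)) = 0.2319·log₂(0.2319/0.3729) = -0.15892
  P(4)·log₂(P(4)/Q(4)) = 0.0775·log₂(0.0775/0.1866) = -0.09825

D_KL(P||Q) = 0.75147 - 0.09807 - 0.15892 - 0.09825 = 0.39623 ≈ 0.3962 bits

D_KL(Q||P) = Σ Q(x) log₂(Q(x)/P(x))

Computing term by term:
  Q(1)·log₂(Q(1)/P(1)) = 0.2311·log₂(0.2311/0.5733) = -0.30292
  Q(2)·log₂(Q(2)/P(2)) = 0.2094·log₂(0.2094/0.1173) = 0.17507
  Q(3)·log₂(Q(3)/P(3)) = 0.3729·log₂(0.3729/0.2319) = 0.25554
  Q(4)·log₂(Q(4)/P(4)) = 0.1866·log₂(0.1866/0.0775) = 0.23655

D_KL(Q||P) = -0.30292 + 0.17507 + 0.25554 + 0.23655 = 0.36424 ≈ 0.3642 bits

These are NOT equal (difference: 0.0320 bits). KL divergence is asymmetric: D_KL(P||Q) ≠ D_KL(Q||P) in general.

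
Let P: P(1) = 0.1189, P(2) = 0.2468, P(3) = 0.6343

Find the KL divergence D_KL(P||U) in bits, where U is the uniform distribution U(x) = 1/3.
0.3049 bits

U(i) = 1/3 for all i

D_KL(P||U) = Σ P(x) log₂(P(x) / (1/3))
           = Σ P(x) log₂(P(x)) + log₂(3)
           = log₂(3) - H(P)

H(P) = -Σ P(x) log₂(P(x)):
  -P(1)·log₂(P(1)) = -(0.1189)·log₂(0.1189) = 0.36528
  -P(2)·log₂(P(2)) = -(0.2468)·log₂(0.2468) = 0.49819
  -P(3)·log₂(P(3)) = -(0.6343)·log₂(0.6343) = 0.41658
H(P) = 0.36528 + 0.49819 + 0.41658 = 1.28005 bits

log₂(3) = 1.58496 bits

D_KL(P||U) = 1.58496 - 1.28005 = 0.30491 ≈ 0.3049 bits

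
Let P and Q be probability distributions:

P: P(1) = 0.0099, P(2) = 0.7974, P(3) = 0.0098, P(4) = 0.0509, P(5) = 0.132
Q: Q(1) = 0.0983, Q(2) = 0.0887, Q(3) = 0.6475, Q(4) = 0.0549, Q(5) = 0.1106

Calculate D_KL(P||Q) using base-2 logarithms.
2.4625 bits

D_KL(P||Q) = Σ P(x) log₂(P(x)/Q(x))

Computing term by term:
  P(1)·log₂(P(1)/Q(1)) = 0.0099·log₂(0.0099/0.0983) = -0.03279
  P(2)·log₂(P(2)/Q(2)) = 0.7974·log₂(0.7974/0.0887) = 2.52640
  P(3)·log₂(P(3)/Q(3)) = 0.0098·log₂(0.0098/0.6475) = -0.05925
  P(4)·log₂(P(4)/Q(4)) = 0.0509·log₂(0.0509/0.0549) = -0.00556
  P(5)·log₂(P(5)/Q(5)) = 0.132·log₂(0.132/0.1106) = 0.03368

D_KL(P||Q) = -0.03279 + 2.52640 - 0.05925 - 0.00556 + 0.03368 = 2.46248 ≈ 2.4625 bits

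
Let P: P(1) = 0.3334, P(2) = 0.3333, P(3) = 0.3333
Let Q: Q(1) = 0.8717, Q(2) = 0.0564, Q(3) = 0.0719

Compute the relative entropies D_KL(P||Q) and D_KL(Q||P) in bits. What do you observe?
D_KL(P||Q) = 1.1295 bits, D_KL(Q||P) = 0.9050 bits. The two directions give different values (D_KL(P||Q) exceeds D_KL(Q||P) by 0.2245 bits): KL divergence is asymmetric.

D_KL(P||Q) = Σ P(x) log₂(P(x)/Q(x))

Computing term by term:
  P(1)·log₂(P(1)/Q(1)) = 0.3334·log₂(0.3334/0.8717) = -0.46228
  P(2)·log₂(P(2)/Q(2)) = 0.3333·log₂(0.3333/0.0564) = 0.85427
  P(3)·log₂(P(3)/Q(3)) = 0.3333·log₂(0.3333/0.0719) = 0.73751

D_KL(P||Q) = -0.46228 + 0.85427 + 0.73751 = 1.12950 ≈ 1.1295 bits

D_KL(Q||P) = Σ Q(x) log₂(Q(x)/P(x))

Computing term by term:
  Q(1)·log₂(Q(1)/P(1)) = 0.8717·log₂(0.8717/0.3334) = 1.20868
  Q(2)·log₂(Q(2)/P(2)) = 0.0564·log₂(0.0564/0.3333) = -0.14456
  Q(3)·log₂(Q(3)/P(3)) = 0.0719·log₂(0.0719/0.3333) = -0.15910

D_KL(Q||P) = 1.20868 - 0.14456 - 0.15910 = 0.90502 ≈ 0.9050 bits

These are NOT equal (difference: 0.2245 bits). KL divergence is asymmetric: D_KL(P||Q) ≠ D_KL(Q||P) in general.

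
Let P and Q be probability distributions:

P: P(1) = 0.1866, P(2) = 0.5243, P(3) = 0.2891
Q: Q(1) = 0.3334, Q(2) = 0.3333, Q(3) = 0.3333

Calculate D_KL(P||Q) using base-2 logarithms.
0.1271 bits

D_KL(P||Q) = Σ P(x) log₂(P(x)/Q(x))

Computing term by term:
  P(1)·log₂(P(1)/Q(1)) = 0.1866·log₂(0.1866/0.3334) = -0.15624
  P(2)·log₂(P(2)/Q(2)) = 0.5243·log₂(0.5243/0.3333) = 0.34267
  P(3)·log₂(P(3)/Q(3)) = 0.2891·log₂(0.2891/0.3333) = -0.05934

D_KL(P||Q) = -0.15624 + 0.34267 - 0.05934 = 0.12709 ≈ 0.1271 bits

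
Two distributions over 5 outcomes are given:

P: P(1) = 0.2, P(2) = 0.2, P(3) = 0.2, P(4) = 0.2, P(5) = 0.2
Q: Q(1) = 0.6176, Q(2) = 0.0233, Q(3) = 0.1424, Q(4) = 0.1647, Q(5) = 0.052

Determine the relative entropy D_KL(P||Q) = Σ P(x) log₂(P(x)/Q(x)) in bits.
0.8377 bits

D_KL(P||Q) = Σ P(x) log₂(P(x)/Q(x))

Computing term by term:
  P(1)·log₂(P(1)/Q(1)) = 0.2·log₂(0.2/0.6176) = -0.32533
  P(2)·log₂(P(2)/Q(2)) = 0.2·log₂(0.2/0.0233) = 0.62032
  P(3)·log₂(P(3)/Q(3)) = 0.2·log₂(0.2/0.1424) = 0.09801
  P(4)·log₂(P(4)/Q(4)) = 0.2·log₂(0.2/0.1647) = 0.05603
  P(5)·log₂(P(5)/Q(5)) = 0.2·log₂(0.2/0.052) = 0.38868

D_KL(P||Q) = -0.32533 + 0.62032 + 0.09801 + 0.05603 + 0.38868 = 0.83771 ≈ 0.8377 bits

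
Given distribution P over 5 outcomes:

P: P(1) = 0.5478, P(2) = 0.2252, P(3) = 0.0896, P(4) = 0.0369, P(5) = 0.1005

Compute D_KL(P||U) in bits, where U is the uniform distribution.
0.5413 bits

U(i) = 1/5 for all i

D_KL(P||U) = Σ P(x) log₂(P(x) / (1/5))
           = Σ P(x) log₂(P(x)) + log₂(5)
           = log₂(5) - H(P)

H(P) = -Σ P(x) log₂(P(x)):
  -P(1)·log₂(P(1)) = -(0.5478)·log₂(0.5478) = 0.47564
  -P(2)·log₂(P(2)) = -(0.2252)·log₂(0.2252) = 0.48434
  -P(3)·log₂(P(3)) = -(0.0896)·log₂(0.0896) = 0.31184
  -P(4)·log₂(P(4)) = -(0.0369)·log₂(0.0369) = 0.17565
  -P(5)·log₂(P(5)) = -(0.1005)·log₂(0.1005) = 0.33313
H(P) = 0.47564 + 0.48434 + 0.31184 + 0.17565 + 0.33313 = 1.78060 bits

log₂(5) = 2.32193 bits

D_KL(P||U) = 2.32193 - 1.78060 = 0.54133 ≈ 0.5413 bits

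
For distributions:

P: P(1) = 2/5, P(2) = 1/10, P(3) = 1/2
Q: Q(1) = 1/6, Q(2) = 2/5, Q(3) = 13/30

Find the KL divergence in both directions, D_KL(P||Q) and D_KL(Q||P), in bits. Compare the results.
D_KL(P||Q) = 0.4084 bits, D_KL(Q||P) = 0.5000 bits. D_KL(Q||P) is larger than D_KL(P||Q) by 0.0916 bits; the two directions differ.

D_KL(P||Q) = Σ P(x) log₂(P(x)/Q(x))

Computing term by term:
  P(1)·log₂(P(1)/Q(1)) = (2/5)·log₂((2/5)/(1/6)) = 0.50521
  P(2)·log₂(P(2)/Q(2)) = (1/10)·log₂((1/10)/(2/5)) = -0.20000
  P(3)·log₂(P(3)/Q(3)) = (1/2)·log₂((1/2)/(13/30)) = 0.10323

D_KL(P||Q) = 0.50521 - 0.20000 + 0.10323 = 0.40844 ≈ 0.4084 bits

D_KL(Q||P) = Σ Q(x) log₂(Q(x)/P(x))

Computing term by term:
  Q(1)·log₂(Q(1)/P(1)) = (1/6)·log₂((1/6)/(2/5)) = -0.21051
  Q(2)·log₂(Q(2)/P(2)) = (2/5)·log₂((2/5)/(1/10)) = 0.80000
  Q(3)·log₂(Q(3)/P(3)) = (13/30)·log₂((13/30)/(1/2)) = -0.08946

D_KL(Q||P) = -0.21051 + 0.80000 - 0.08946 = 0.50003 ≈ 0.5000 bits

These are NOT equal (difference: 0.0916 bits). KL divergence is asymmetric: D_KL(P||Q) ≠ D_KL(Q||P) in general.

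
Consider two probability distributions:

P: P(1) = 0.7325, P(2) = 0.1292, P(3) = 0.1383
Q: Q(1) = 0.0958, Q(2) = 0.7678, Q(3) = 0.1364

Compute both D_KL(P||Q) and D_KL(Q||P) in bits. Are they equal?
D_KL(P||Q) = 1.8203 bits, D_KL(Q||P) = 1.6902 bits. No, they are not equal.

D_KL(P||Q) = Σ P(x) log₂(P(x)/Q(x))

Computing term by term:
  P(1)·log₂(P(1)/Q(1)) = 0.7325·log₂(0.7325/0.0958) = 2.14969
  P(2)·log₂(P(2)/Q(2)) = 0.1292·log₂(0.1292/0.7678) = -0.33219
  P(3)·log₂(P(3)/Q(3)) = 0.1383·log₂(0.1383/0.1364) = 0.00276

D_KL(P||Q) = 2.14969 - 0.33219 + 0.00276 = 1.82026 ≈ 1.8203 bits

D_KL(Q||P) = Σ Q(x) log₂(Q(x)/P(x))

Computing term by term:
  Q(1)·log₂(Q(1)/P(1)) = 0.0958·log₂(0.0958/0.7325) = -0.28115
  Q(2)·log₂(Q(2)/P(2)) = 0.7678·log₂(0.7678/0.1292) = 1.97411
  Q(3)·log₂(Q(3)/P(3)) = 0.1364·log₂(0.1364/0.1383) = -0.00272

D_KL(Q||P) = -0.28115 + 1.97411 - 0.00272 = 1.69024 ≈ 1.6902 bits

These are NOT equal (difference: 0.1301 bits). KL divergence is asymmetric: D_KL(P||Q) ≠ D_KL(Q||P) in general.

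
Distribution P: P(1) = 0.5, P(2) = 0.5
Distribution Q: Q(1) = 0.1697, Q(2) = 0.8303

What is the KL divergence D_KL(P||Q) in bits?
0.4136 bits

D_KL(P||Q) = Σ P(x) log₂(P(x)/Q(x))

Computing term by term:
  P(1)·log₂(P(1)/Q(1)) = 0.5·log₂(0.5/0.1697) = 0.77947
  P(2)·log₂(P(2)/Q(2)) = 0.5·log₂(0.5/0.8303) = -0.36585

D_KL(P||Q) = 0.77947 - 0.36585 = 0.41362 ≈ 0.4136 bits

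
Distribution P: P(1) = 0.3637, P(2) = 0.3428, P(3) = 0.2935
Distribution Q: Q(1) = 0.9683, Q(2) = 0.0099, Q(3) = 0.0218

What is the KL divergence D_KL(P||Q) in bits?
2.3401 bits

D_KL(P||Q) = Σ P(x) log₂(P(x)/Q(x))

Computing term by term:
  P(1)·log₂(P(1)/Q(1)) = 0.3637·log₂(0.3637/0.9683) = -0.51380
  P(2)·log₂(P(2)/Q(2)) = 0.3428·log₂(0.3428/0.0099) = 1.75301
  P(3)·log₂(P(3)/Q(3)) = 0.2935·log₂(0.2935/0.0218) = 1.10091

D_KL(P||Q) = -0.51380 + 1.75301 + 1.10091 = 2.34012 ≈ 2.3401 bits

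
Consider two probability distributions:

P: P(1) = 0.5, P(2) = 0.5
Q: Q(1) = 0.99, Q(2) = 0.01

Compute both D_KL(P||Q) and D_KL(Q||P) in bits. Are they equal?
D_KL(P||Q) = 2.3292 bits, D_KL(Q||P) = 0.9192 bits. No, they are not equal.

D_KL(P||Q) = Σ P(x) log₂(P(x)/Q(x))

Computing term by term:
  P(1)·log₂(P(1)/Q(1)) = 0.5·log₂(0.5/0.99) = -0.49275
  P(2)·log₂(P(2)/Q(2)) = 0.5·log₂(0.5/0.01) = 2.82193

D_KL(P||Q) = -0.49275 + 2.82193 = 2.32918 ≈ 2.3292 bits

D_KL(Q||P) = Σ Q(x) log₂(Q(x)/P(x))

Computing term by term:
  Q(1)·log₂(Q(1)/P(1)) = 0.99·log₂(0.99/0.5) = 0.97565
  Q(2)·log₂(Q(2)/P(2)) = 0.01·log₂(0.01/0.5) = -0.05644

D_KL(Q||P) = 0.97565 - 0.05644 = 0.91921 ≈ 0.9192 bits

These are NOT equal (difference: 1.4100 bits). KL divergence is asymmetric: D_KL(P||Q) ≠ D_KL(Q||P) in general.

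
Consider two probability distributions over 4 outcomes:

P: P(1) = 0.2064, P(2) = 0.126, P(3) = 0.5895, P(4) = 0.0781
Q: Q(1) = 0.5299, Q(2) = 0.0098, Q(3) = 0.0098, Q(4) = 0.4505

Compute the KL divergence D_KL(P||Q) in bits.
3.4703 bits

D_KL(P||Q) = Σ P(x) log₂(P(x)/Q(x))

Computing term by term:
  P(1)·log₂(P(1)/Q(1)) = 0.2064·log₂(0.2064/0.5299) = -0.28076
  P(2)·log₂(P(2)/Q(2)) = 0.126·log₂(0.126/0.0098) = 0.46425
  P(3)·log₂(P(3)/Q(3)) = 0.5895·log₂(0.5895/0.0098) = 3.48428
  P(4)·log₂(P(4)/Q(4)) = 0.0781·log₂(0.0781/0.4505) = -0.19745

D_KL(P||Q) = -0.28076 + 0.46425 + 3.48428 - 0.19745 = 3.47032 ≈ 3.4703 bits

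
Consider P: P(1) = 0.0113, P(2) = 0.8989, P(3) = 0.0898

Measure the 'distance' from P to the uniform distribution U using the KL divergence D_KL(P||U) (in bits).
1.0614 bits

U(i) = 1/3 for all i

D_KL(P||U) = Σ P(x) log₂(P(x) / (1/3))
           = Σ P(x) log₂(P(x)) + log₂(3)
           = log₂(3) - H(P)

H(P) = -Σ P(x) log₂(P(x)):
  -P(1)·log₂(P(1)) = -(0.0113)·log₂(0.0113) = 0.07308
  -P(2)·log₂(P(2)) = -(0.8989)·log₂(0.8989) = 0.13822
  -P(3)·log₂(P(3)) = -(0.0898)·log₂(0.0898) = 0.31225
H(P) = 0.07308 + 0.13822 + 0.31225 = 0.52355 bits

log₂(3) = 1.58496 bits

D_KL(P||U) = 1.58496 - 0.52355 = 1.06141 ≈ 1.0614 bits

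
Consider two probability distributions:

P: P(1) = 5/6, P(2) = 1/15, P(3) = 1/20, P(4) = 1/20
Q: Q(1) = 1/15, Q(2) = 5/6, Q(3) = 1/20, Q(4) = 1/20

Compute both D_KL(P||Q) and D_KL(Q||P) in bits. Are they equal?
D_KL(P||Q) = 2.7936 bits, D_KL(Q||P) = 2.7936 bits. Yes, in this case they are equal (although KL divergence is not symmetric in general).

D_KL(P||Q) = Σ P(x) log₂(P(x)/Q(x))

Computing term by term:
  P(1)·log₂(P(1)/Q(1)) = (5/6)·log₂((5/6)/(1/15)) = 3.03655
  P(2)·log₂(P(2)/Q(2)) = (1/15)·log₂((1/15)/(5/6)) = -0.24292
  P(3)·log₂(P(3)/Q(3)) = (1/20)·log₂((1/20)/(1/20)) = 0.00000
  P(4)·log₂(P(4)/Q(4)) = (1/20)·log₂((1/20)/(1/20)) = 0.00000

D_KL(P||Q) = 3.03655 - 0.24292 + 0.00000 + 0.00000 = 2.79363 ≈ 2.7936 bits

D_KL(Q||P) = Σ Q(x) log₂(Q(x)/P(x))

Computing term by term:
  Q(1)·log₂(Q(1)/P(1)) = (1/15)·log₂((1/15)/(5/6)) = -0.24292
  Q(2)·log₂(Q(2)/P(2)) = (5/6)·log₂((5/6)/(1/15)) = 3.03655
  Q(3)·log₂(Q(3)/P(3)) = (1/20)·log₂((1/20)/(1/20)) = 0.00000
  Q(4)·log₂(Q(4)/P(4)) = (1/20)·log₂((1/20)/(1/20)) = 0.00000

D_KL(Q||P) = -0.24292 + 3.03655 + 0.00000 + 0.00000 = 2.79363 ≈ 2.7936 bits

These ARE equal here. Q is P with outcomes relabeled (Q(1) = P(2), Q(2) = P(1), Q(3) = P(4), Q(4) = P(3)) by a relabeling that is its own inverse, so the two sums contain exactly the same terms in a different order. This is a special case — KL divergence is not symmetric in general: D_KL(P||Q) ≠ D_KL(Q||P) for most P, Q.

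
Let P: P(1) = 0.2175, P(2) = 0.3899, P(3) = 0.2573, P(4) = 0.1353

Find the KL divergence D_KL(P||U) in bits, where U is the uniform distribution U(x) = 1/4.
0.0971 bits

U(i) = 1/4 for all i

D_KL(P||U) = Σ P(x) log₂(P(x) / (1/4))
           = Σ P(x) log₂(P(x)) + log₂(4)
           = log₂(4) - H(P)

H(P) = -Σ P(x) log₂(P(x)):
  -P(1)·log₂(P(1)) = -(0.2175)·log₂(0.2175) = 0.47870
  -P(2)·log₂(P(2)) = -(0.3899)·log₂(0.3899) = 0.52981
  -P(3)·log₂(P(3)) = -(0.2573)·log₂(0.2573) = 0.50392
  -P(4)·log₂(P(4)) = -(0.1353)·log₂(0.1353) = 0.39044
H(P) = 0.47870 + 0.52981 + 0.50392 + 0.39044 = 1.90287 bits

log₂(4) = 2.00000 bits

D_KL(P||U) = 2.00000 - 1.90287 = 0.09713 ≈ 0.0971 bits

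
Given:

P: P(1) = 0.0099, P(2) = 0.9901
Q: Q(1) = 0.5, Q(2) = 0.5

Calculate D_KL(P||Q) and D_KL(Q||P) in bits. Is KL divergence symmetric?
D_KL(P||Q) = 0.9199 bits, D_KL(Q||P) = 2.3364 bits. No, KL divergence is not symmetric.

D_KL(P||Q) = Σ P(x) log₂(P(x)/Q(x))

Computing term by term:
  P(1)·log₂(P(1)/Q(1)) = 0.0099·log₂(0.0099/0.5) = -0.05602
  P(2)·log₂(P(2)/Q(2)) = 0.9901·log₂(0.9901/0.5) = 0.97589

D_KL(P||Q) = -0.05602 + 0.97589 = 0.91987 ≈ 0.9199 bits

D_KL(Q||P) = Σ Q(x) log₂(Q(x)/P(x))

Computing term by term:
  Q(1)·log₂(Q(1)/P(1)) = 0.5·log₂(0.5/0.0099) = 2.82918
  Q(2)·log₂(Q(2)/P(2)) = 0.5·log₂(0.5/0.9901) = -0.49282

D_KL(Q||P) = 2.82918 - 0.49282 = 2.33636 ≈ 2.3364 bits

These are NOT equal (difference: 1.4165 bits). KL divergence is asymmetric: D_KL(P||Q) ≠ D_KL(Q||P) in general.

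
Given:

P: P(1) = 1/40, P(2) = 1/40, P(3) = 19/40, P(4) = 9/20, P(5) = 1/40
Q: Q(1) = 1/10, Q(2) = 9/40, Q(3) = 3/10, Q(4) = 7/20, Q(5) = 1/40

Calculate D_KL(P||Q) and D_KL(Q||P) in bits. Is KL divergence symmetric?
D_KL(P||Q) = 0.3488 bits, D_KL(Q||P) = 0.5874 bits. No, KL divergence is not symmetric.

D_KL(P||Q) = Σ P(x) log₂(P(x)/Q(x))

Computing term by term:
  P(1)·log₂(P(1)/Q(1)) = (1/40)·log₂((1/40)/(1/10)) = -0.05000
  P(2)·log₂(P(2)/Q(2)) = (1/40)·log₂((1/40)/(9/40)) = -0.07925
  P(3)·log₂(P(3)/Q(3)) = (19/40)·log₂((19/40)/(3/10)) = 0.31491
  P(4)·log₂(P(4)/Q(4)) = (9/20)·log₂((9/20)/(7/20)) = 0.16316
  P(5)·log₂(P(5)/Q(5)) = (1/40)·log₂((1/40)/(1/40)) = 0.00000

D_KL(P||Q) = -0.05000 - 0.07925 + 0.31491 + 0.16316 + 0.00000 = 0.34882 ≈ 0.3488 bits

D_KL(Q||P) = Σ Q(x) log₂(Q(x)/P(x))

Computing term by term:
  Q(1)·log₂(Q(1)/P(1)) = (1/10)·log₂((1/10)/(1/40)) = 0.20000
  Q(2)·log₂(Q(2)/P(2)) = (9/40)·log₂((9/40)/(1/40)) = 0.71323
  Q(3)·log₂(Q(3)/P(3)) = (3/10)·log₂((3/10)/(19/40)) = -0.19889
  Q(4)·log₂(Q(4)/P(4)) = (7/20)·log₂((7/20)/(9/20)) = -0.12690
  Q(5)·log₂(Q(5)/P(5)) = (1/40)·log₂((1/40)/(1/40)) = 0.00000

D_KL(Q||P) = 0.20000 + 0.71323 - 0.19889 - 0.12690 + 0.00000 = 0.58744 ≈ 0.5874 bits

These are NOT equal (difference: 0.2386 bits). KL divergence is asymmetric: D_KL(P||Q) ≠ D_KL(Q||P) in general.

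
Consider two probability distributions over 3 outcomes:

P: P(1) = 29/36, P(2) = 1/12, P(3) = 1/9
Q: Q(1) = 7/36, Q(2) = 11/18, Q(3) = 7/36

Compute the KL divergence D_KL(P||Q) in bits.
1.3226 bits

D_KL(P||Q) = Σ P(x) log₂(P(x)/Q(x))

Computing term by term:
  P(1)·log₂(P(1)/Q(1)) = (29/36)·log₂((29/36)/(7/36)) = 1.65189
  P(2)·log₂(P(2)/Q(2)) = (1/12)·log₂((1/12)/(11/18)) = -0.23954
  P(3)·log₂(P(3)/Q(3)) = (1/9)·log₂((1/9)/(7/36)) = -0.08971

D_KL(P||Q) = 1.65189 - 0.23954 - 0.08971 = 1.32264 ≈ 1.3226 bits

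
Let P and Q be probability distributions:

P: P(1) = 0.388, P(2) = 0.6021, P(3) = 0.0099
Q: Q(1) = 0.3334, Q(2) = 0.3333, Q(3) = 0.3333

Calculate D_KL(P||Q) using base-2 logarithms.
0.5484 bits

D_KL(P||Q) = Σ P(x) log₂(P(x)/Q(x))

Computing term by term:
  P(1)·log₂(P(1)/Q(1)) = 0.388·log₂(0.388/0.3334) = 0.08490
  P(2)·log₂(P(2)/Q(2)) = 0.6021·log₂(0.6021/0.3333) = 0.51370
  P(3)·log₂(P(3)/Q(3)) = 0.0099·log₂(0.0099/0.3333) = -0.05023

D_KL(P||Q) = 0.08490 + 0.51370 - 0.05023 = 0.54837 ≈ 0.5484 bits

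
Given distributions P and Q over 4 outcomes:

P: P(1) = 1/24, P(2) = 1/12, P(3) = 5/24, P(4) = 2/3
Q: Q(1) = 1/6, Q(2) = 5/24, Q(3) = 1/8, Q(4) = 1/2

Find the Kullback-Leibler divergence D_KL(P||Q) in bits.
0.2367 bits

D_KL(P||Q) = Σ P(x) log₂(P(x)/Q(x))

Computing term by term:
  P(1)·log₂(P(1)/Q(1)) = (1/24)·log₂((1/24)/(1/6)) = -0.08333
  P(2)·log₂(P(2)/Q(2)) = (1/12)·log₂((1/12)/(5/24)) = -0.11016
  P(3)·log₂(P(3)/Q(3)) = (5/24)·log₂((5/24)/(1/8)) = 0.15353
  P(4)·log₂(P(4)/Q(4)) = (2/3)·log₂((2/3)/(1/2)) = 0.27669

D_KL(P||Q) = -0.08333 - 0.11016 + 0.15353 + 0.27669 = 0.23673 ≈ 0.2367 bits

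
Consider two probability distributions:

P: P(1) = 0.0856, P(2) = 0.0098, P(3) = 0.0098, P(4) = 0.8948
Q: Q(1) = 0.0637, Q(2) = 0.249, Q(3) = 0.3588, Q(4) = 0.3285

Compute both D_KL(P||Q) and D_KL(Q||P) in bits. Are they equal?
D_KL(P||Q) = 1.2334 bits, D_KL(Q||P) = 2.5238 bits. No, they are not equal.

D_KL(P||Q) = Σ P(x) log₂(P(x)/Q(x))

Computing term by term:
  P(1)·log₂(P(1)/Q(1)) = 0.0856·log₂(0.0856/0.0637) = 0.03649
  P(2)·log₂(P(2)/Q(2)) = 0.0098·log₂(0.0098/0.249) = -0.04574
  P(3)·log₂(P(3)/Q(3)) = 0.0098·log₂(0.0098/0.3588) = -0.05090
  P(4)·log₂(P(4)/Q(4)) = 0.8948·log₂(0.8948/0.3285) = 1.29359

D_KL(P||Q) = 0.03649 - 0.04574 - 0.05090 + 1.29359 = 1.23344 ≈ 1.2334 bits

D_KL(Q||P) = Σ Q(x) log₂(Q(x)/P(x))

Computing term by term:
  Q(1)·log₂(Q(1)/P(1)) = 0.0637·log₂(0.0637/0.0856) = -0.02716
  Q(2)·log₂(Q(2)/P(2)) = 0.249·log₂(0.249/0.0098) = 1.16214
  Q(3)·log₂(Q(3)/P(3)) = 0.3588·log₂(0.3588/0.0098) = 1.86370
  Q(4)·log₂(Q(4)/P(4)) = 0.3285·log₂(0.3285/0.8948) = -0.47490

D_KL(Q||P) = -0.02716 + 1.16214 + 1.86370 - 0.47490 = 2.52378 ≈ 2.5238 bits

These are NOT equal (difference: 1.2904 bits). KL divergence is asymmetric: D_KL(P||Q) ≠ D_KL(Q||P) in general.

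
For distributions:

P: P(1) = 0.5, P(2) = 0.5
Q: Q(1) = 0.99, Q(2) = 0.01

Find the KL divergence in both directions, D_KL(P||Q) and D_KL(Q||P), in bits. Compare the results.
D_KL(P||Q) = 2.3292 bits, D_KL(Q||P) = 0.9192 bits. D_KL(P||Q) is larger than D_KL(Q||P) by 1.4100 bits; the two directions differ.

D_KL(P||Q) = Σ P(x) log₂(P(x)/Q(x))

Computing term by term:
  P(1)·log₂(P(1)/Q(1)) = 0.5·log₂(0.5/0.99) = -0.49275
  P(2)·log₂(P(2)/Q(2)) = 0.5·log₂(0.5/0.01) = 2.82193

D_KL(P||Q) = -0.49275 + 2.82193 = 2.32918 ≈ 2.3292 bits

D_KL(Q||P) = Σ Q(x) log₂(Q(x)/P(x))

Computing term by term:
  Q(1)·log₂(Q(1)/P(1)) = 0.99·log₂(0.99/0.5) = 0.97565
  Q(2)·log₂(Q(2)/P(2)) = 0.01·log₂(0.01/0.5) = -0.05644

D_KL(Q||P) = 0.97565 - 0.05644 = 0.91921 ≈ 0.9192 bits

These are NOT equal (difference: 1.4100 bits). KL divergence is asymmetric: D_KL(P||Q) ≠ D_KL(Q||P) in general.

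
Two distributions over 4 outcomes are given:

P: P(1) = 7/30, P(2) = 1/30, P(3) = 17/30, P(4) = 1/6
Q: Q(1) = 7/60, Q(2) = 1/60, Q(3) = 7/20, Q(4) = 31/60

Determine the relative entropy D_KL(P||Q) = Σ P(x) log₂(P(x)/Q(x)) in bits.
0.3885 bits

D_KL(P||Q) = Σ P(x) log₂(P(x)/Q(x))

Computing term by term:
  P(1)·log₂(P(1)/Q(1)) = (7/30)·log₂((7/30)/(7/60)) = 0.23333
  P(2)·log₂(P(2)/Q(2)) = (1/30)·log₂((1/30)/(1/60)) = 0.03333
  P(3)·log₂(P(3)/Q(3)) = (17/30)·log₂((17/30)/(7/20)) = 0.39392
  P(4)·log₂(P(4)/Q(4)) = (1/6)·log₂((1/6)/(31/60)) = -0.27204

D_KL(P||Q) = 0.23333 + 0.03333 + 0.39392 - 0.27204 = 0.38854 ≈ 0.3885 bits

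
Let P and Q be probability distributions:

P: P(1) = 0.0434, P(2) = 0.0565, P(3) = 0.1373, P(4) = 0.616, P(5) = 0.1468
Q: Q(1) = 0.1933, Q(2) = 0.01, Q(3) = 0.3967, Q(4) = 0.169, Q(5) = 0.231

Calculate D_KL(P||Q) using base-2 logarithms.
0.8908 bits

D_KL(P||Q) = Σ P(x) log₂(P(x)/Q(x))

Computing term by term:
  P(1)·log₂(P(1)/Q(1)) = 0.0434·log₂(0.0434/0.1933) = -0.09353
  P(2)·log₂(P(2)/Q(2)) = 0.0565·log₂(0.0565/0.01) = 0.14115
  P(3)·log₂(P(3)/Q(3)) = 0.1373·log₂(0.1373/0.3967) = -0.21017
  P(4)·log₂(P(4)/Q(4)) = 0.616·log₂(0.616/0.169) = 1.14940
  P(5)·log₂(P(5)/Q(5)) = 0.1468·log₂(0.1468/0.231) = -0.09601

D_KL(P||Q) = -0.09353 + 0.14115 - 0.21017 + 1.14940 - 0.09601 = 0.89084 ≈ 0.8908 bits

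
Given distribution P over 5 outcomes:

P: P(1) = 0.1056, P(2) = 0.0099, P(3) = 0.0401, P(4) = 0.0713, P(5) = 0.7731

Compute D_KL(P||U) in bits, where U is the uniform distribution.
1.1688 bits

U(i) = 1/5 for all i

D_KL(P||U) = Σ P(x) log₂(P(x) / (1/5))
           = Σ P(x) log₂(P(x)) + log₂(5)
           = log₂(5) - H(P)

H(P) = -Σ P(x) log₂(P(x)):
  -P(1)·log₂(P(1)) = -(0.1056)·log₂(0.1056) = 0.34249
  -P(2)·log₂(P(2)) = -(0.0099)·log₂(0.0099) = 0.06592
  -P(3)·log₂(P(3)) = -(0.0401)·log₂(0.0401) = 0.18607
  -P(4)·log₂(P(4)) = -(0.0713)·log₂(0.0713) = 0.27165
  -P(5)·log₂(P(5)) = -(0.7731)·log₂(0.7731) = 0.28703
H(P) = 0.34249 + 0.06592 + 0.18607 + 0.27165 + 0.28703 = 1.15316 bits

log₂(5) = 2.32193 bits

D_KL(P||U) = 2.32193 - 1.15316 = 1.16877 ≈ 1.1688 bits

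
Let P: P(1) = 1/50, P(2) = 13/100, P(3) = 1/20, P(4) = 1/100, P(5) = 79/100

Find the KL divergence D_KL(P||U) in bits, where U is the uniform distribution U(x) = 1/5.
1.2752 bits

U(i) = 1/5 for all i

D_KL(P||U) = Σ P(x) log₂(P(x) / (1/5))
           = Σ P(x) log₂(P(x)) + log₂(5)
           = log₂(5) - H(P)

H(P) = -Σ P(x) log₂(P(x)):
  -P(1)·log₂(P(1)) = -(1/50)·log₂(1/50) = 0.11288
  -P(2)·log₂(P(2)) = -(13/100)·log₂(13/100) = 0.38264
  -P(3)·log₂(P(3)) = -(1/20)·log₂(1/20) = 0.21610
  -P(4)·log₂(P(4)) = -(1/100)·log₂(1/100) = 0.06644
  -P(5)·log₂(P(5)) = -(79/100)·log₂(79/100) = 0.26866
H(P) = 0.11288 + 0.38264 + 0.21610 + 0.06644 + 0.26866 = 1.04672 bits

log₂(5) = 2.32193 bits

D_KL(P||U) = 2.32193 - 1.04672 = 1.27521 ≈ 1.2752 bits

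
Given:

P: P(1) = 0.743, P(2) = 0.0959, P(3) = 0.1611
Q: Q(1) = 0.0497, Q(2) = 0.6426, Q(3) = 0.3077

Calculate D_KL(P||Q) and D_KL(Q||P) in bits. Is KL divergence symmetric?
D_KL(P||Q) = 2.4856 bits, D_KL(Q||P) = 1.8568 bits. No, KL divergence is not symmetric.

D_KL(P||Q) = Σ P(x) log₂(P(x)/Q(x))

Computing term by term:
  P(1)·log₂(P(1)/Q(1)) = 0.743·log₂(0.743/0.0497) = 2.89922
  P(2)·log₂(P(2)/Q(2)) = 0.0959·log₂(0.0959/0.6426) = -0.26318
  P(3)·log₂(P(3)/Q(3)) = 0.1611·log₂(0.1611/0.3077) = -0.15040

D_KL(P||Q) = 2.89922 - 0.26318 - 0.15040 = 2.48564 ≈ 2.4856 bits

D_KL(Q||P) = Σ Q(x) log₂(Q(x)/P(x))

Computing term by term:
  Q(1)·log₂(Q(1)/P(1)) = 0.0497·log₂(0.0497/0.743) = -0.19393
  Q(2)·log₂(Q(2)/P(2)) = 0.6426·log₂(0.6426/0.0959) = 1.76350
  Q(3)·log₂(Q(3)/P(3)) = 0.3077·log₂(0.3077/0.1611) = 0.28726

D_KL(Q||P) = -0.19393 + 1.76350 + 0.28726 = 1.85683 ≈ 1.8568 bits

These are NOT equal (difference: 0.6288 bits). KL divergence is asymmetric: D_KL(P||Q) ≠ D_KL(Q||P) in general.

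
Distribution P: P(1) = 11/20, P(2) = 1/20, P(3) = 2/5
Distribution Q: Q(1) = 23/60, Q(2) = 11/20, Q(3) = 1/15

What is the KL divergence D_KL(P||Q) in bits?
1.1475 bits

D_KL(P||Q) = Σ P(x) log₂(P(x)/Q(x))

Computing term by term:
  P(1)·log₂(P(1)/Q(1)) = (11/20)·log₂((11/20)/(23/60)) = 0.28646
  P(2)·log₂(P(2)/Q(2)) = (1/20)·log₂((1/20)/(11/20)) = -0.17297
  P(3)·log₂(P(3)/Q(3)) = (2/5)·log₂((2/5)/(1/15)) = 1.03399

D_KL(P||Q) = 0.28646 - 0.17297 + 1.03399 = 1.14748 ≈ 1.1475 bits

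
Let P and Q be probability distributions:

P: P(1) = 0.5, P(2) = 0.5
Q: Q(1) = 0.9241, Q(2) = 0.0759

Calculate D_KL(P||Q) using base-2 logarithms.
0.9168 bits

D_KL(P||Q) = Σ P(x) log₂(P(x)/Q(x))

Computing term by term:
  P(1)·log₂(P(1)/Q(1)) = 0.5·log₂(0.5/0.9241) = -0.44306
  P(2)·log₂(P(2)/Q(2)) = 0.5·log₂(0.5/0.0759) = 1.35988

D_KL(P||Q) = -0.44306 + 1.35988 = 0.91682 ≈ 0.9168 bits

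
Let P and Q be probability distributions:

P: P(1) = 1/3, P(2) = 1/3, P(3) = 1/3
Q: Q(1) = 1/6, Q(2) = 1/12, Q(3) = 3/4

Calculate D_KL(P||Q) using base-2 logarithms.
0.6100 bits

D_KL(P||Q) = Σ P(x) log₂(P(x)/Q(x))

Computing term by term:
  P(1)·log₂(P(1)/Q(1)) = (1/3)·log₂((1/3)/(1/6)) = 0.33333
  P(2)·log₂(P(2)/Q(2)) = (1/3)·log₂((1/3)/(1/12)) = 0.66667
  P(3)·log₂(P(3)/Q(3)) = (1/3)·log₂((1/3)/(3/4)) = -0.38998

D_KL(P||Q) = 0.33333 + 0.66667 - 0.38998 = 0.61002 ≈ 0.6100 bits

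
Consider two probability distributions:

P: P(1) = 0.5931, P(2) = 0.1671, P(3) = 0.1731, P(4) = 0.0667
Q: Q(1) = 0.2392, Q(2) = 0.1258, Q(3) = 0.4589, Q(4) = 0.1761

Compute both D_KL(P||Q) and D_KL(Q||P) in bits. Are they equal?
D_KL(P||Q) = 0.5085 bits, D_KL(Q||P) = 0.5272 bits. No, they are not equal.

D_KL(P||Q) = Σ P(x) log₂(P(x)/Q(x))

Computing term by term:
  P(1)·log₂(P(1)/Q(1)) = 0.5931·log₂(0.5931/0.2392) = 0.77700
  P(2)·log₂(P(2)/Q(2)) = 0.1671·log₂(0.1671/0.1258) = 0.06844
  P(3)·log₂(P(3)/Q(3)) = 0.1731·log₂(0.1731/0.4589) = -0.24348
  P(4)·log₂(P(4)/Q(4)) = 0.0667·log₂(0.0667/0.1761) = -0.09342

D_KL(P||Q) = 0.77700 + 0.06844 - 0.24348 - 0.09342 = 0.50854 ≈ 0.5085 bits

D_KL(Q||P) = Σ Q(x) log₂(Q(x)/P(x))

Computing term by term:
  Q(1)·log₂(Q(1)/P(1)) = 0.2392·log₂(0.2392/0.5931) = -0.31337
  Q(2)·log₂(Q(2)/P(2)) = 0.1258·log₂(0.1258/0.1671) = -0.05153
  Q(3)·log₂(Q(3)/P(3)) = 0.4589·log₂(0.4589/0.1731) = 0.64548
  Q(4)·log₂(Q(4)/P(4)) = 0.1761·log₂(0.1761/0.0667) = 0.24665

D_KL(Q||P) = -0.31337 - 0.05153 + 0.64548 + 0.24665 = 0.52723 ≈ 0.5272 bits

These are NOT equal (difference: 0.0187 bits). KL divergence is asymmetric: D_KL(P||Q) ≠ D_KL(Q||P) in general.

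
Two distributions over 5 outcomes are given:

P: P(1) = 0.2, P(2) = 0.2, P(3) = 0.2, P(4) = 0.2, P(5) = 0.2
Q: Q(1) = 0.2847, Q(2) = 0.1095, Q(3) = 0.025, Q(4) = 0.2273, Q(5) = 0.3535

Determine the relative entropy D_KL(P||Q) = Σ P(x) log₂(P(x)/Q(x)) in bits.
0.4707 bits

D_KL(P||Q) = Σ P(x) log₂(P(x)/Q(x))

Computing term by term:
  P(1)·log₂(P(1)/Q(1)) = 0.2·log₂(0.2/0.2847) = -0.10189
  P(2)·log₂(P(2)/Q(2)) = 0.2·log₂(0.2/0.1095) = 0.17381
  P(3)·log₂(P(3)/Q(3)) = 0.2·log₂(0.2/0.025) = 0.60000
  P(4)·log₂(P(4)/Q(4)) = 0.2·log₂(0.2/0.2273) = -0.03692
  P(5)·log₂(P(5)/Q(5)) = 0.2·log₂(0.2/0.3535) = -0.16434

D_KL(P||Q) = -0.10189 + 0.17381 + 0.60000 - 0.03692 - 0.16434 = 0.47066 ≈ 0.4707 bits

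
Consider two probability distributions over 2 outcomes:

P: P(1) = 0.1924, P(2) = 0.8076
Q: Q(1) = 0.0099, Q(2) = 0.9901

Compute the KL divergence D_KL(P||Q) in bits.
0.5862 bits

D_KL(P||Q) = Σ P(x) log₂(P(x)/Q(x))

Computing term by term:
  P(1)·log₂(P(1)/Q(1)) = 0.1924·log₂(0.1924/0.0099) = 0.82358
  P(2)·log₂(P(2)/Q(2)) = 0.8076·log₂(0.8076/0.9901) = -0.23738

D_KL(P||Q) = 0.82358 - 0.23738 = 0.58620 ≈ 0.5862 bits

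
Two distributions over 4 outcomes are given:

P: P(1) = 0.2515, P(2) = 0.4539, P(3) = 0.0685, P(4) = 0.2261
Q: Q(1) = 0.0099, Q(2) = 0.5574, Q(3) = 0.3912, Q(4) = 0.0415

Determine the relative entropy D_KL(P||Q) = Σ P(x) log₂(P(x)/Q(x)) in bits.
1.4200 bits

D_KL(P||Q) = Σ P(x) log₂(P(x)/Q(x))

Computing term by term:
  P(1)·log₂(P(1)/Q(1)) = 0.2515·log₂(0.2515/0.0099) = 1.17375
  P(2)·log₂(P(2)/Q(2)) = 0.4539·log₂(0.4539/0.5574) = -0.13451
  P(3)·log₂(P(3)/Q(3)) = 0.0685·log₂(0.0685/0.3912) = -0.17219
  P(4)·log₂(P(4)/Q(4)) = 0.2261·log₂(0.2261/0.0415) = 0.55299

D_KL(P||Q) = 1.17375 - 0.13451 - 0.17219 + 0.55299 = 1.42004 ≈ 1.4200 bits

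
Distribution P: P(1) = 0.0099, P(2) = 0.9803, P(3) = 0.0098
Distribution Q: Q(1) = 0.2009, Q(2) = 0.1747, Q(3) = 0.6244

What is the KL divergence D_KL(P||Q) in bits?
2.3376 bits

D_KL(P||Q) = Σ P(x) log₂(P(x)/Q(x))

Computing term by term:
  P(1)·log₂(P(1)/Q(1)) = 0.0099·log₂(0.0099/0.2009) = -0.04299
  P(2)·log₂(P(2)/Q(2)) = 0.9803·log₂(0.9803/0.1747) = 2.43932
  P(3)·log₂(P(3)/Q(3)) = 0.0098·log₂(0.0098/0.6244) = -0.05874

D_KL(P||Q) = -0.04299 + 2.43932 - 0.05874 = 2.33759 ≈ 2.3376 bits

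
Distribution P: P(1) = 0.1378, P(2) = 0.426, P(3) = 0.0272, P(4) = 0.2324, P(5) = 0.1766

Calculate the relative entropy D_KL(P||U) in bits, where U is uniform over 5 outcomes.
0.3310 bits

U(i) = 1/5 for all i

D_KL(P||U) = Σ P(x) log₂(P(x) / (1/5))
           = Σ P(x) log₂(P(x)) + log₂(5)
           = log₂(5) - H(P)

H(P) = -Σ P(x) log₂(P(x)):
  -P(1)·log₂(P(1)) = -(0.1378)·log₂(0.1378) = 0.39402
  -P(2)·log₂(P(2)) = -(0.426)·log₂(0.426) = 0.52444
  -P(3)·log₂(P(3)) = -(0.0272)·log₂(0.0272) = 0.14145
  -P(4)·log₂(P(4)) = -(0.2324)·log₂(0.2324) = 0.48928
  -P(5)·log₂(P(5)) = -(0.1766)·log₂(0.1766) = 0.44175
H(P) = 0.39402 + 0.52444 + 0.14145 + 0.48928 + 0.44175 = 1.99094 bits

log₂(5) = 2.32193 bits

D_KL(P||U) = 2.32193 - 1.99094 = 0.33099 ≈ 0.3310 bits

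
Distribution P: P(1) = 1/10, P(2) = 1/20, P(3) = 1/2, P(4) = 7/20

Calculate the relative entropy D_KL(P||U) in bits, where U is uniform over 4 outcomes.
0.4216 bits

U(i) = 1/4 for all i

D_KL(P||U) = Σ P(x) log₂(P(x) / (1/4))
           = Σ P(x) log₂(P(x)) + log₂(4)
           = log₂(4) - H(P)

H(P) = -Σ P(x) log₂(P(x)):
  -P(1)·log₂(P(1)) = -(1/10)·log₂(1/10) = 0.33219
  -P(2)·log₂(P(2)) = -(1/20)·log₂(1/20) = 0.21610
  -P(3)·log₂(P(3)) = -(1/2)·log₂(1/2) = 0.50000
  -P(4)·log₂(P(4)) = -(7/20)·log₂(7/20) = 0.53010
H(P) = 0.33219 + 0.21610 + 0.50000 + 0.53010 = 1.57839 bits

log₂(4) = 2.00000 bits

D_KL(P||U) = 2.00000 - 1.57839 = 0.42161 ≈ 0.4216 bits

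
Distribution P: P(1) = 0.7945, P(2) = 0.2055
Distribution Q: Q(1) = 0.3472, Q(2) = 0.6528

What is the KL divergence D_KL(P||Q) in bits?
0.6062 bits

D_KL(P||Q) = Σ P(x) log₂(P(x)/Q(x))

Computing term by term:
  P(1)·log₂(P(1)/Q(1)) = 0.7945·log₂(0.7945/0.3472) = 0.94886
  P(2)·log₂(P(2)/Q(2)) = 0.2055·log₂(0.2055/0.6528) = -0.34267

D_KL(P||Q) = 0.94886 - 0.34267 = 0.60619 ≈ 0.6062 bits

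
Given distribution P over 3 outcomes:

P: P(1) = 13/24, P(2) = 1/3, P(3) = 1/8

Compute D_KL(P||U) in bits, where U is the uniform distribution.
0.2025 bits

U(i) = 1/3 for all i

D_KL(P||U) = Σ P(x) log₂(P(x) / (1/3))
           = Σ P(x) log₂(P(x)) + log₂(3)
           = log₂(3) - H(P)

H(P) = -Σ P(x) log₂(P(x)):
  -P(1)·log₂(P(1)) = -(13/24)·log₂(13/24) = 0.47912
  -P(2)·log₂(P(2)) = -(1/3)·log₂(1/3) = 0.52832
  -P(3)·log₂(P(3)) = -(1/8)·log₂(1/8) = 0.37500
H(P) = 0.47912 + 0.52832 + 0.37500 = 1.38244 bits

log₂(3) = 1.58496 bits

D_KL(P||U) = 1.58496 - 1.38244 = 0.20252 ≈ 0.2025 bits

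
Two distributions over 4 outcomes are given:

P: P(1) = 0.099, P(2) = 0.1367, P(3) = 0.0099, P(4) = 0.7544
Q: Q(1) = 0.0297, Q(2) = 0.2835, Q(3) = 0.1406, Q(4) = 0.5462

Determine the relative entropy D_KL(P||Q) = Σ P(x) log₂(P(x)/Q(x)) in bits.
0.3417 bits

D_KL(P||Q) = Σ P(x) log₂(P(x)/Q(x))

Computing term by term:
  P(1)·log₂(P(1)/Q(1)) = 0.099·log₂(0.099/0.0297) = 0.17196
  P(2)·log₂(P(2)/Q(2)) = 0.1367·log₂(0.1367/0.2835) = -0.14385
  P(3)·log₂(P(3)/Q(3)) = 0.0099·log₂(0.0099/0.1406) = -0.03790
  P(4)·log₂(P(4)/Q(4)) = 0.7544·log₂(0.7544/0.5462) = 0.35148

D_KL(P||Q) = 0.17196 - 0.14385 - 0.03790 + 0.35148 = 0.34169 ≈ 0.3417 bits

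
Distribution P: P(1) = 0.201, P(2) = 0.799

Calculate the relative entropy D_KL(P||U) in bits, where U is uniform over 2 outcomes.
0.2761 bits

U(i) = 1/2 for all i

D_KL(P||U) = Σ P(x) log₂(P(x) / (1/2))
           = Σ P(x) log₂(P(x)) + log₂(2)
           = log₂(2) - H(P)

H(P) = -Σ P(x) log₂(P(x)):
  -P(1)·log₂(P(1)) = -(0.201)·log₂(0.201) = 0.46526
  -P(2)·log₂(P(2)) = -(0.799)·log₂(0.799) = 0.25866
H(P) = 0.46526 + 0.25866 = 0.72392 bits

log₂(2) = 1.00000 bits

D_KL(P||U) = 1.00000 - 0.72392 = 0.27608 ≈ 0.2761 bits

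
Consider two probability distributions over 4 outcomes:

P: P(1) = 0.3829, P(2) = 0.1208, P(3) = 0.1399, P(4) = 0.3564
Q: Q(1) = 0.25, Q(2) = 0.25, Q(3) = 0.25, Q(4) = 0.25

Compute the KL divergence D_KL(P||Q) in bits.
0.1739 bits

D_KL(P||Q) = Σ P(x) log₂(P(x)/Q(x))

Computing term by term:
  P(1)·log₂(P(1)/Q(1)) = 0.3829·log₂(0.3829/0.25) = 0.23550
  P(2)·log₂(P(2)/Q(2)) = 0.1208·log₂(0.1208/0.25) = -0.12676
  P(3)·log₂(P(3)/Q(3)) = 0.1399·log₂(0.1399/0.25) = -0.11717
  P(4)·log₂(P(4)/Q(4)) = 0.3564·log₂(0.3564/0.25) = 0.18232

D_KL(P||Q) = 0.23550 - 0.12676 - 0.11717 + 0.18232 = 0.17389 ≈ 0.1739 bits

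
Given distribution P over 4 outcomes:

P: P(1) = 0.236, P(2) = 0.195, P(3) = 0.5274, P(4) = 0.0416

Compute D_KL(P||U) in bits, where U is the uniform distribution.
0.3708 bits

U(i) = 1/4 for all i

D_KL(P||U) = Σ P(x) log₂(P(x) / (1/4))
           = Σ P(x) log₂(P(x)) + log₂(4)
           = log₂(4) - H(P)

H(P) = -Σ P(x) log₂(P(x)):
  -P(1)·log₂(P(1)) = -(0.236)·log₂(0.236) = 0.49162
  -P(2)·log₂(P(2)) = -(0.195)·log₂(0.195) = 0.45990
  -P(3)·log₂(P(3)) = -(0.5274)·log₂(0.5274) = 0.48681
  -P(4)·log₂(P(4)) = -(0.0416)·log₂(0.0416) = 0.19083
H(P) = 0.49162 + 0.45990 + 0.48681 + 0.19083 = 1.62916 bits

log₂(4) = 2.00000 bits

D_KL(P||U) = 2.00000 - 1.62916 = 0.37084 ≈ 0.3708 bits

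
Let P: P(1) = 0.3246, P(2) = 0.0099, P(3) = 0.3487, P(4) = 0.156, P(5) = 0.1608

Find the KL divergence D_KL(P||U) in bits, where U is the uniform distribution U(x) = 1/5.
0.3570 bits

U(i) = 1/5 for all i

D_KL(P||U) = Σ P(x) log₂(P(x) / (1/5))
           = Σ P(x) log₂(P(x)) + log₂(5)
           = log₂(5) - H(P)

H(P) = -Σ P(x) log₂(P(x)):
  -P(1)·log₂(P(1)) = -(0.3246)·log₂(0.3246) = 0.52691
  -P(2)·log₂(P(2)) = -(0.0099)·log₂(0.0099) = 0.06592
  -P(3)·log₂(P(3)) = -(0.3487)·log₂(0.3487) = 0.53000
  -P(4)·log₂(P(4)) = -(0.156)·log₂(0.156) = 0.41814
  -P(5)·log₂(P(5)) = -(0.1608)·log₂(0.1608) = 0.42398
H(P) = 0.52691 + 0.06592 + 0.53000 + 0.41814 + 0.42398 = 1.96495 bits

log₂(5) = 2.32193 bits

D_KL(P||U) = 2.32193 - 1.96495 = 0.35698 ≈ 0.3570 bits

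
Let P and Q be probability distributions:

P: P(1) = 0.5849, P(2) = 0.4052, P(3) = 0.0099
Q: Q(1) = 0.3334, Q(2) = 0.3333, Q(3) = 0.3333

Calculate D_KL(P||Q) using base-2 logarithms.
0.5383 bits

D_KL(P||Q) = Σ P(x) log₂(P(x)/Q(x))

Computing term by term:
  P(1)·log₂(P(1)/Q(1)) = 0.5849·log₂(0.5849/0.3334) = 0.47432
  P(2)·log₂(P(2)/Q(2)) = 0.4052·log₂(0.4052/0.3333) = 0.11419
  P(3)·log₂(P(3)/Q(3)) = 0.0099·log₂(0.0099/0.3333) = -0.05023

D_KL(P||Q) = 0.47432 + 0.11419 - 0.05023 = 0.53828 ≈ 0.5383 bits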